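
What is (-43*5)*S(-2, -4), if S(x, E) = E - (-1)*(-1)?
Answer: 1075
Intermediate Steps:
S(x, E) = -1 + E (S(x, E) = E - 1*1 = E - 1 = -1 + E)
(-43*5)*S(-2, -4) = (-43*5)*(-1 - 4) = -215*(-5) = 1075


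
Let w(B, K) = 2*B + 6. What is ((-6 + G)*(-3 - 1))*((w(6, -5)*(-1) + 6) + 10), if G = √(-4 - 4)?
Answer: -48 + 16*I*√2 ≈ -48.0 + 22.627*I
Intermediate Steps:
G = 2*I*√2 (G = √(-8) = 2*I*√2 ≈ 2.8284*I)
w(B, K) = 6 + 2*B
((-6 + G)*(-3 - 1))*((w(6, -5)*(-1) + 6) + 10) = ((-6 + 2*I*√2)*(-3 - 1))*(((6 + 2*6)*(-1) + 6) + 10) = ((-6 + 2*I*√2)*(-4))*(((6 + 12)*(-1) + 6) + 10) = (24 - 8*I*√2)*((18*(-1) + 6) + 10) = (24 - 8*I*√2)*((-18 + 6) + 10) = (24 - 8*I*√2)*(-12 + 10) = (24 - 8*I*√2)*(-2) = -48 + 16*I*√2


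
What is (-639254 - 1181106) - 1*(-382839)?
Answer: -1437521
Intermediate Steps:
(-639254 - 1181106) - 1*(-382839) = -1820360 + 382839 = -1437521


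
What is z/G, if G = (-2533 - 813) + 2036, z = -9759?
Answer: 9759/1310 ≈ 7.4496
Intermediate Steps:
G = -1310 (G = -3346 + 2036 = -1310)
z/G = -9759/(-1310) = -9759*(-1/1310) = 9759/1310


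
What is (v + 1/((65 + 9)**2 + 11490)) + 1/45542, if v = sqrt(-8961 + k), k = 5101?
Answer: 15627/193166393 + 2*I*sqrt(965) ≈ 8.0899e-5 + 62.129*I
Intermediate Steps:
v = 2*I*sqrt(965) (v = sqrt(-8961 + 5101) = sqrt(-3860) = 2*I*sqrt(965) ≈ 62.129*I)
(v + 1/((65 + 9)**2 + 11490)) + 1/45542 = (2*I*sqrt(965) + 1/((65 + 9)**2 + 11490)) + 1/45542 = (2*I*sqrt(965) + 1/(74**2 + 11490)) + 1/45542 = (2*I*sqrt(965) + 1/(5476 + 11490)) + 1/45542 = (2*I*sqrt(965) + 1/16966) + 1/45542 = (1/16966 + 2*I*sqrt(965)) + 1/45542 = 15627/193166393 + 2*I*sqrt(965)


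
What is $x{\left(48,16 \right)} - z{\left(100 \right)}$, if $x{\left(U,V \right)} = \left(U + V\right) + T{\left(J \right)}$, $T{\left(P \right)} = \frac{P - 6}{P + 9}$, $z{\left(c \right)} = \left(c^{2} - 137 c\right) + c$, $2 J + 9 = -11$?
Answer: $3680$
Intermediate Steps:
$J = -10$ ($J = - \frac{9}{2} + \frac{1}{2} \left(-11\right) = - \frac{9}{2} - \frac{11}{2} = -10$)
$z{\left(c \right)} = c^{2} - 136 c$
$T{\left(P \right)} = \frac{-6 + P}{9 + P}$
$x{\left(U,V \right)} = 16 + U + V$ ($x{\left(U,V \right)} = \left(U + V\right) + \frac{-6 - 10}{9 - 10} = \left(U + V\right) + \frac{1}{-1} \left(-16\right) = \left(U + V\right) - -16 = \left(U + V\right) + 16 = 16 + U + V$)
$x{\left(48,16 \right)} - z{\left(100 \right)} = \left(16 + 48 + 16\right) - 100 \left(-136 + 100\right) = 80 - 100 \left(-36\right) = 80 - -3600 = 80 + 3600 = 3680$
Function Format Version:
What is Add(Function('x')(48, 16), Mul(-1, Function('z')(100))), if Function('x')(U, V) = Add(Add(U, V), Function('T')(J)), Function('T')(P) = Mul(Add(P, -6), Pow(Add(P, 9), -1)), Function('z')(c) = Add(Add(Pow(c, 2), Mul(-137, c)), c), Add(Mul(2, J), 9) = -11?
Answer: 3680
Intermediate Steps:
J = -10 (J = Add(Rational(-9, 2), Mul(Rational(1, 2), -11)) = Add(Rational(-9, 2), Rational(-11, 2)) = -10)
Function('z')(c) = Add(Pow(c, 2), Mul(-136, c))
Function('T')(P) = Mul(Pow(Add(9, P), -1), Add(-6, P)) (Function('T')(P) = Mul(Add(-6, P), Pow(Add(9, P), -1)) = Mul(Pow(Add(9, P), -1), Add(-6, P)))
Function('x')(U, V) = Add(16, U, V) (Function('x')(U, V) = Add(Add(U, V), Mul(Pow(Add(9, -10), -1), Add(-6, -10))) = Add(Add(U, V), Mul(Pow(-1, -1), -16)) = Add(Add(U, V), Mul(-1, -16)) = Add(Add(U, V), 16) = Add(16, U, V))
Add(Function('x')(48, 16), Mul(-1, Function('z')(100))) = Add(Add(16, 48, 16), Mul(-1, Mul(100, Add(-136, 100)))) = Add(80, Mul(-1, Mul(100, -36))) = Add(80, Mul(-1, -3600)) = Add(80, 3600) = 3680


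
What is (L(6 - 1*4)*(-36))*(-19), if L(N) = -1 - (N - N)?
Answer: -684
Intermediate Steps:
L(N) = -1 (L(N) = -1 - 1*0 = -1 + 0 = -1)
(L(6 - 1*4)*(-36))*(-19) = -1*(-36)*(-19) = 36*(-19) = -684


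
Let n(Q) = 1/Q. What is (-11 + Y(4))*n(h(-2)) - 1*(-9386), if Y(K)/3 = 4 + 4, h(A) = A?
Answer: 18759/2 ≈ 9379.5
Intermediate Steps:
Y(K) = 24 (Y(K) = 3*(4 + 4) = 3*8 = 24)
(-11 + Y(4))*n(h(-2)) - 1*(-9386) = (-11 + 24)/(-2) - 1*(-9386) = 13*(-½) + 9386 = -13/2 + 9386 = 18759/2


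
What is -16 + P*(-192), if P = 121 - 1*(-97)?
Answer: -41872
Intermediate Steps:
P = 218 (P = 121 + 97 = 218)
-16 + P*(-192) = -16 + 218*(-192) = -16 - 41856 = -41872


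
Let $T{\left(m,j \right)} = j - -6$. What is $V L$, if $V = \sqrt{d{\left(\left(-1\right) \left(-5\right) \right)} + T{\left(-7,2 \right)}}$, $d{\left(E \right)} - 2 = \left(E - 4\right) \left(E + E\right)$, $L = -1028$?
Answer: $- 2056 \sqrt{5} \approx -4597.4$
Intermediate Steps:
$T{\left(m,j \right)} = 6 + j$ ($T{\left(m,j \right)} = j + 6 = 6 + j$)
$d{\left(E \right)} = 2 + 2 E \left(-4 + E\right)$ ($d{\left(E \right)} = 2 + \left(E - 4\right) \left(E + E\right) = 2 + \left(-4 + E\right) 2 E = 2 + 2 E \left(-4 + E\right)$)
$V = 2 \sqrt{5}$ ($V = \sqrt{\left(2 - 8 \left(\left(-1\right) \left(-5\right)\right) + 2 \left(\left(-1\right) \left(-5\right)\right)^{2}\right) + \left(6 + 2\right)} = \sqrt{\left(2 - 40 + 2 \cdot 5^{2}\right) + 8} = \sqrt{\left(2 - 40 + 2 \cdot 25\right) + 8} = \sqrt{\left(2 - 40 + 50\right) + 8} = \sqrt{12 + 8} = \sqrt{20} = 2 \sqrt{5} \approx 4.4721$)
$V L = 2 \sqrt{5} \left(-1028\right) = - 2056 \sqrt{5}$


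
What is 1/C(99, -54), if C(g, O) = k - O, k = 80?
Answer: 1/134 ≈ 0.0074627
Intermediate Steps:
C(g, O) = 80 - O
1/C(99, -54) = 1/(80 - 1*(-54)) = 1/(80 + 54) = 1/134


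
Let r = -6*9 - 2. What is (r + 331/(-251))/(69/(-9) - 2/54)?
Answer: 388449/52208 ≈ 7.4404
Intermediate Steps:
r = -56 (r = -54 - 2 = -56)
(r + 331/(-251))/(69/(-9) - 2/54) = (-56 + 331/(-251))/(69/(-9) - 2/54) = (-56 + 331*(-1/251))/(69*(-1/9) - 2*1/54) = (-56 - 331/251)/(-23/3 - 1/27) = -14387/(251*(-208/27)) = -14387/251*(-27/208) = 388449/52208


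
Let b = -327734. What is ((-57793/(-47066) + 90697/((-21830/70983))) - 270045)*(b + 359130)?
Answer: -4556069869305135724/256862695 ≈ -1.7737e+10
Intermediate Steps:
((-57793/(-47066) + 90697/((-21830/70983))) - 270045)*(b + 359130) = ((-57793/(-47066) + 90697/((-21830/70983))) - 270045)*(-327734 + 359130) = ((-57793*(-1/47066) + 90697/((-21830*1/70983))) - 270045)*31396 = ((57793/47066 + 90697/(-21830/70983)) - 270045)*31396 = ((57793/47066 + 90697*(-70983/21830)) - 270045)*31396 = ((57793/47066 - 6437945151/21830) - 270045)*31396 = (-75751766213944/256862695 - 270045)*31396 = -145116252685219/256862695*31396 = -4556069869305135724/256862695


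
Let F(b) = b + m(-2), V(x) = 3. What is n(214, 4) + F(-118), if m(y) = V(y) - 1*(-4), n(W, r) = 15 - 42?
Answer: -138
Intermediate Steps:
n(W, r) = -27
m(y) = 7 (m(y) = 3 - 1*(-4) = 3 + 4 = 7)
F(b) = 7 + b (F(b) = b + 7 = 7 + b)
n(214, 4) + F(-118) = -27 + (7 - 118) = -27 - 111 = -138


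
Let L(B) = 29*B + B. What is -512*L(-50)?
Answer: 768000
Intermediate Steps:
L(B) = 30*B
-512*L(-50) = -15360*(-50) = -512*(-1500) = 768000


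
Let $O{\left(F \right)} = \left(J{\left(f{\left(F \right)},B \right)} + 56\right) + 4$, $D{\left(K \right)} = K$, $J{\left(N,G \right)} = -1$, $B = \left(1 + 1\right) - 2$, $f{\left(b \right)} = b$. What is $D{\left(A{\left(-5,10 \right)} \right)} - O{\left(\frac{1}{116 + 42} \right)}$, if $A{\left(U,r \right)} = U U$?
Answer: $-34$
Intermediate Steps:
$A{\left(U,r \right)} = U^{2}$
$B = 0$ ($B = 2 - 2 = 0$)
$O{\left(F \right)} = 59$ ($O{\left(F \right)} = \left(-1 + 56\right) + 4 = 55 + 4 = 59$)
$D{\left(A{\left(-5,10 \right)} \right)} - O{\left(\frac{1}{116 + 42} \right)} = \left(-5\right)^{2} - 59 = 25 - 59 = -34$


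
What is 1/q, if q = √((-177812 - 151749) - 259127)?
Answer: -I*√36793/147172 ≈ -0.0013033*I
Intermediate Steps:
q = 4*I*√36793 (q = √(-329561 - 259127) = √(-588688) = 4*I*√36793 ≈ 767.26*I)
1/q = 1/(4*I*√36793) = -I*√36793/147172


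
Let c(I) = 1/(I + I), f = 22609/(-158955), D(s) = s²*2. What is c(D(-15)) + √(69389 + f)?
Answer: 1/900 + √1753226899109130/158955 ≈ 263.42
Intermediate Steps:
D(s) = 2*s²
f = -22609/158955 (f = 22609*(-1/158955) = -22609/158955 ≈ -0.14224)
c(I) = 1/(2*I)
c(D(-15)) + √(69389 + f) = 1/(2*((2*(-15)²))) + √(69389 - 22609/158955) = 1/(2*((2*225))) + √(11029705886/158955) = (½)/450 + √1753226899109130/158955 = (½)*(1/450) + √1753226899109130/158955 = 1/900 + √1753226899109130/158955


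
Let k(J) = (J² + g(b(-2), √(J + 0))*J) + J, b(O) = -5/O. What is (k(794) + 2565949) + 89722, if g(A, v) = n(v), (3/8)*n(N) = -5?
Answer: 9828943/3 ≈ 3.2763e+6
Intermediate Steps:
n(N) = -40/3 (n(N) = (8/3)*(-5) = -40/3)
g(A, v) = -40/3
k(J) = J² - 37*J/3 (k(J) = (J² - 40*J/3) + J = J² - 37*J/3)
(k(794) + 2565949) + 89722 = ((⅓)*794*(-37 + 3*794) + 2565949) + 89722 = ((⅓)*794*(-37 + 2382) + 2565949) + 89722 = ((⅓)*794*2345 + 2565949) + 89722 = (1861930/3 + 2565949) + 89722 = 9559777/3 + 89722 = 9828943/3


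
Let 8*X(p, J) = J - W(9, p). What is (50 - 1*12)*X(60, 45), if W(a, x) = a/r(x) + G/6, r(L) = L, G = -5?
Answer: 52079/240 ≈ 217.00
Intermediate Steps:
W(a, x) = -⅚ + a/x (W(a, x) = a/x - 5/6 = a/x - 5*⅙ = a/x - ⅚ = -⅚ + a/x)
X(p, J) = 5/48 - 9/(8*p) + J/8 (X(p, J) = (J - (-⅚ + 9/p))/8 = (J + (⅚ - 9/p))/8 = (⅚ + J - 9/p)/8 = 5/48 - 9/(8*p) + J/8)
(50 - 1*12)*X(60, 45) = (50 - 1*12)*((1/48)*(-54 + 60*(5 + 6*45))/60) = (50 - 12)*((1/48)*(1/60)*(-54 + 60*(5 + 270))) = 38*((1/48)*(1/60)*(-54 + 60*275)) = 38*((1/48)*(1/60)*(-54 + 16500)) = 38*((1/48)*(1/60)*16446) = 38*(2741/480) = 52079/240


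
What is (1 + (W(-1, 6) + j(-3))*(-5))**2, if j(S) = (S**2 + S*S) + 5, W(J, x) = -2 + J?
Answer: 9801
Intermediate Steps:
j(S) = 5 + 2*S**2 (j(S) = (S**2 + S**2) + 5 = 2*S**2 + 5 = 5 + 2*S**2)
(1 + (W(-1, 6) + j(-3))*(-5))**2 = (1 + ((-2 - 1) + (5 + 2*(-3)**2))*(-5))**2 = (1 + (-3 + (5 + 2*9))*(-5))**2 = (1 + (-3 + (5 + 18))*(-5))**2 = (1 + (-3 + 23)*(-5))**2 = (1 + 20*(-5))**2 = (1 - 100)**2 = (-99)**2 = 9801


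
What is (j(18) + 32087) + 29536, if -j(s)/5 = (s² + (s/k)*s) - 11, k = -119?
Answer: 7148522/119 ≈ 60072.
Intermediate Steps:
j(s) = 55 - 590*s²/119 (j(s) = -5*((s² + (s/(-119))*s) - 11) = -5*((s² + (s*(-1/119))*s) - 11) = -5*((s² + (-s/119)*s) - 11) = -5*((s² - s²/119) - 11) = -5*(118*s²/119 - 11) = -5*(-11 + 118*s²/119) = 55 - 590*s²/119)
(j(18) + 32087) + 29536 = ((55 - 590/119*18²) + 32087) + 29536 = ((55 - 590/119*324) + 32087) + 29536 = ((55 - 191160/119) + 32087) + 29536 = (-184615/119 + 32087) + 29536 = 3633738/119 + 29536 = 7148522/119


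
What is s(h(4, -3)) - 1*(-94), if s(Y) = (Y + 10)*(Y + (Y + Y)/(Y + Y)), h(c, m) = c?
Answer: 164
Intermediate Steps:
s(Y) = (1 + Y)*(10 + Y) (s(Y) = (10 + Y)*(Y + (2*Y)/((2*Y))) = (10 + Y)*(Y + (2*Y)*(1/(2*Y))) = (10 + Y)*(Y + 1) = (10 + Y)*(1 + Y) = (1 + Y)*(10 + Y))
s(h(4, -3)) - 1*(-94) = (10 + 4**2 + 11*4) - 1*(-94) = (10 + 16 + 44) + 94 = 70 + 94 = 164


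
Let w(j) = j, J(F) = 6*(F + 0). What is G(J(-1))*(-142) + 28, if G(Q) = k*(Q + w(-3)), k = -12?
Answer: -15308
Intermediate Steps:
J(F) = 6*F
G(Q) = 36 - 12*Q (G(Q) = -12*(Q - 3) = -12*(-3 + Q) = 36 - 12*Q)
G(J(-1))*(-142) + 28 = (36 - 72*(-1))*(-142) + 28 = (36 - 12*(-6))*(-142) + 28 = (36 + 72)*(-142) + 28 = 108*(-142) + 28 = -15336 + 28 = -15308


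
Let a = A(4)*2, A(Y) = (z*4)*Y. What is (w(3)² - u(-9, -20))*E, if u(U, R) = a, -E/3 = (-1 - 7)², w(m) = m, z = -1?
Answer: -7872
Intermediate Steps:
A(Y) = -4*Y (A(Y) = (-1*4)*Y = -4*Y)
E = -192 (E = -3*(-1 - 7)² = -3*(-8)² = -3*64 = -192)
a = -32 (a = -4*4*2 = -16*2 = -32)
u(U, R) = -32
(w(3)² - u(-9, -20))*E = (3² - 1*(-32))*(-192) = (9 + 32)*(-192) = 41*(-192) = -7872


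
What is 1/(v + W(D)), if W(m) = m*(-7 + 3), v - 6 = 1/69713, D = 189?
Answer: -69713/52284749 ≈ -0.0013333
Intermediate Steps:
v = 418279/69713 (v = 6 + 1/69713 = 418279/69713 ≈ 6.0000)
W(m) = -4*m (W(m) = m*(-4) = -4*m)
1/(v + W(D)) = 1/(418279/69713 - 4*189) = 1/(418279/69713 - 756) = 1/(-52284749/69713) = -69713/52284749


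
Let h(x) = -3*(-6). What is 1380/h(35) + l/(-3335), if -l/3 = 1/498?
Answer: 127330303/1660830 ≈ 76.667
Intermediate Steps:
l = -1/166 (l = -3/498 = -3*1/498 = -1/166 ≈ -0.0060241)
h(x) = 18
1380/h(35) + l/(-3335) = 1380/18 - 1/166/(-3335) = 1380*(1/18) - 1/166*(-1/3335) = 230/3 + 1/553610 = 127330303/1660830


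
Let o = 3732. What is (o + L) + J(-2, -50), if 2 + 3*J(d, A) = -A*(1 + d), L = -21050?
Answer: -52006/3 ≈ -17335.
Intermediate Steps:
J(d, A) = -⅔ - A*(1 + d)/3 (J(d, A) = -⅔ + (-A*(1 + d))/3 = -⅔ - A*(1 + d)/3)
(o + L) + J(-2, -50) = (3732 - 21050) + (-⅔ - ⅓*(-50) - ⅓*(-50)*(-2)) = -17318 + (-⅔ + 50/3 - 100/3) = -17318 - 52/3 = -52006/3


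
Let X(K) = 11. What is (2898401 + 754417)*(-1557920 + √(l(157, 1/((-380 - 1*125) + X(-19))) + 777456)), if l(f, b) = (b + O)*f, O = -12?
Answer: -5690798218560 + 140493*√189267411034/19 ≈ -5.6876e+12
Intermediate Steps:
l(f, b) = f*(-12 + b) (l(f, b) = (b - 12)*f = (-12 + b)*f = f*(-12 + b))
(2898401 + 754417)*(-1557920 + √(l(157, 1/((-380 - 1*125) + X(-19))) + 777456)) = (2898401 + 754417)*(-1557920 + √(157*(-12 + 1/((-380 - 1*125) + 11)) + 777456)) = 3652818*(-1557920 + √(157*(-12 + 1/((-380 - 125) + 11)) + 777456)) = 3652818*(-1557920 + √(157*(-12 + 1/(-505 + 11)) + 777456)) = 3652818*(-1557920 + √(157*(-12 + 1/(-494)) + 777456)) = 3652818*(-1557920 + √(157*(-12 - 1/494) + 777456)) = 3652818*(-1557920 + √(157*(-5929/494) + 777456)) = 3652818*(-1557920 + √(-930853/494 + 777456)) = 3652818*(-1557920 + √(383132411/494)) = 3652818*(-1557920 + √189267411034/494) = -5690798218560 + 140493*√189267411034/19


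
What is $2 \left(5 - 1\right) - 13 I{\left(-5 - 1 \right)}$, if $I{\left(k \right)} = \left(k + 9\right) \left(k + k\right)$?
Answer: $476$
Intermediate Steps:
$I{\left(k \right)} = 2 k \left(9 + k\right)$ ($I{\left(k \right)} = \left(9 + k\right) 2 k = 2 k \left(9 + k\right)$)
$2 \left(5 - 1\right) - 13 I{\left(-5 - 1 \right)} = 2 \left(5 - 1\right) - 13 \cdot 2 \left(-5 - 1\right) \left(9 - 6\right) = 2 \cdot 4 - 13 \cdot 2 \left(-5 - 1\right) \left(9 - 6\right) = 8 - 13 \cdot 2 \left(-6\right) \left(9 - 6\right) = 8 - 13 \cdot 2 \left(-6\right) 3 = 8 - -468 = 8 + 468 = 476$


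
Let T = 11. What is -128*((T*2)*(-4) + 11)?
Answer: 9856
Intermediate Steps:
-128*((T*2)*(-4) + 11) = -128*((11*2)*(-4) + 11) = -128*(22*(-4) + 11) = -128*(-88 + 11) = -128*(-77) = 9856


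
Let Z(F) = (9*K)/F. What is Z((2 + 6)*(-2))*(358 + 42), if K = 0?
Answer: 0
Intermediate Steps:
Z(F) = 0 (Z(F) = (9*0)/F = 0/F = 0)
Z((2 + 6)*(-2))*(358 + 42) = 0*(358 + 42) = 0*400 = 0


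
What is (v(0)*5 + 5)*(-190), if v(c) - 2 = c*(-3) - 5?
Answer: 1900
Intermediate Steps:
v(c) = -3 - 3*c (v(c) = 2 + (c*(-3) - 5) = 2 + (-3*c - 5) = 2 + (-5 - 3*c) = -3 - 3*c)
(v(0)*5 + 5)*(-190) = ((-3 - 3*0)*5 + 5)*(-190) = ((-3 + 0)*5 + 5)*(-190) = (-3*5 + 5)*(-190) = (-15 + 5)*(-190) = -10*(-190) = 1900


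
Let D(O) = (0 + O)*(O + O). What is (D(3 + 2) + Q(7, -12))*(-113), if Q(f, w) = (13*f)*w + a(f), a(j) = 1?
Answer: 117633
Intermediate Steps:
Q(f, w) = 1 + 13*f*w (Q(f, w) = (13*f)*w + 1 = 13*f*w + 1 = 1 + 13*f*w)
D(O) = 2*O² (D(O) = O*(2*O) = 2*O²)
(D(3 + 2) + Q(7, -12))*(-113) = (2*(3 + 2)² + (1 + 13*7*(-12)))*(-113) = (2*5² + (1 - 1092))*(-113) = (2*25 - 1091)*(-113) = (50 - 1091)*(-113) = -1041*(-113) = 117633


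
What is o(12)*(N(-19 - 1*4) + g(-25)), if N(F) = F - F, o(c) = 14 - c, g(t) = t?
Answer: -50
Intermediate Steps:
N(F) = 0
o(12)*(N(-19 - 1*4) + g(-25)) = (14 - 1*12)*(0 - 25) = (14 - 12)*(-25) = 2*(-25) = -50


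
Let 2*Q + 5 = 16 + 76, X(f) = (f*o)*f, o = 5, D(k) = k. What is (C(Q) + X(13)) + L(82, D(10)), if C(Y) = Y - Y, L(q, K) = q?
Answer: 927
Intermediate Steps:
X(f) = 5*f² (X(f) = (f*5)*f = (5*f)*f = 5*f²)
Q = 87/2 (Q = -5/2 + (16 + 76)/2 = -5/2 + (½)*92 = -5/2 + 46 = 87/2 ≈ 43.500)
C(Y) = 0
(C(Q) + X(13)) + L(82, D(10)) = (0 + 5*13²) + 82 = (0 + 5*169) + 82 = (0 + 845) + 82 = 845 + 82 = 927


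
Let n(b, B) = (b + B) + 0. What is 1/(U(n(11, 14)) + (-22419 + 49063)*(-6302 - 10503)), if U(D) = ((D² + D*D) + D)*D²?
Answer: -1/446955545 ≈ -2.2374e-9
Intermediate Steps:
n(b, B) = B + b (n(b, B) = (B + b) + 0 = B + b)
U(D) = D²*(D + 2*D²) (U(D) = ((D² + D²) + D)*D² = (2*D² + D)*D² = (D + 2*D²)*D² = D²*(D + 2*D²))
1/(U(n(11, 14)) + (-22419 + 49063)*(-6302 - 10503)) = 1/((14 + 11)³*(1 + 2*(14 + 11)) + (-22419 + 49063)*(-6302 - 10503)) = 1/(25³*(1 + 2*25) + 26644*(-16805)) = 1/(15625*(1 + 50) - 447752420) = 1/(15625*51 - 447752420) = 1/(796875 - 447752420) = 1/(-446955545) = -1/446955545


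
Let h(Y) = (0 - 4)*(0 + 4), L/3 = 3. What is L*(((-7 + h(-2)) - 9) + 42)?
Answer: 90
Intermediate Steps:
L = 9 (L = 3*3 = 9)
h(Y) = -16 (h(Y) = -4*4 = -16)
L*(((-7 + h(-2)) - 9) + 42) = 9*(((-7 - 16) - 9) + 42) = 9*((-23 - 9) + 42) = 9*(-32 + 42) = 9*10 = 90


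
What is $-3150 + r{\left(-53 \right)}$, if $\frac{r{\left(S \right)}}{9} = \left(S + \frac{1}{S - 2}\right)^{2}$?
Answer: $\frac{66998754}{3025} \approx 22148.0$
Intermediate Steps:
$r{\left(S \right)} = 9 \left(S + \frac{1}{-2 + S}\right)^{2}$ ($r{\left(S \right)} = 9 \left(S + \frac{1}{S - 2}\right)^{2} = 9 \left(S + \frac{1}{-2 + S}\right)^{2}$)
$-3150 + r{\left(-53 \right)} = -3150 + \frac{9 \left(1 + \left(-53\right)^{2} - -106\right)^{2}}{\left(-2 - 53\right)^{2}} = -3150 + \frac{9 \left(1 + 2809 + 106\right)^{2}}{3025} = -3150 + 9 \cdot \frac{1}{3025} \cdot 2916^{2} = -3150 + 9 \cdot \frac{1}{3025} \cdot 8503056 = -3150 + \frac{76527504}{3025} = \frac{66998754}{3025}$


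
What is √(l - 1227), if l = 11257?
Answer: √10030 ≈ 100.15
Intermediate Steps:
√(l - 1227) = √(11257 - 1227) = √10030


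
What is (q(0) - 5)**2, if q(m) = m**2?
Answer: 25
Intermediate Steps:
(q(0) - 5)**2 = (0**2 - 5)**2 = (0 - 5)**2 = (-5)**2 = 25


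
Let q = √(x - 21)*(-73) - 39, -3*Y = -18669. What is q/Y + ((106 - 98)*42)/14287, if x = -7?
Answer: 219105/12701143 - 146*I*√7/6223 ≈ 0.017251 - 0.062073*I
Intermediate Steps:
Y = 6223 (Y = -⅓*(-18669) = 6223)
q = -39 - 146*I*√7 (q = √(-7 - 21)*(-73) - 39 = √(-28)*(-73) - 39 = (2*I*√7)*(-73) - 39 = -146*I*√7 - 39 = -39 - 146*I*√7 ≈ -39.0 - 386.28*I)
q/Y + ((106 - 98)*42)/14287 = (-39 - 146*I*√7)/6223 + ((106 - 98)*42)/14287 = (-39 - 146*I*√7)*(1/6223) + (8*42)*(1/14287) = (-39/6223 - 146*I*√7/6223) + 336*(1/14287) = (-39/6223 - 146*I*√7/6223) + 48/2041 = 219105/12701143 - 146*I*√7/6223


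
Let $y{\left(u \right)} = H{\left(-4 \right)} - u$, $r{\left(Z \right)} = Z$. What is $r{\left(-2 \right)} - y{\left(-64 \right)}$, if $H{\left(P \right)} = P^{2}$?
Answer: $-82$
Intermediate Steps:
$y{\left(u \right)} = 16 - u$ ($y{\left(u \right)} = \left(-4\right)^{2} - u = 16 - u$)
$r{\left(-2 \right)} - y{\left(-64 \right)} = -2 - \left(16 - -64\right) = -2 - \left(16 + 64\right) = -2 - 80 = -82$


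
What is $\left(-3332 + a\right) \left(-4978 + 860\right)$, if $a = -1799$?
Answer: $21129458$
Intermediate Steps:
$\left(-3332 + a\right) \left(-4978 + 860\right) = \left(-3332 - 1799\right) \left(-4978 + 860\right) = \left(-5131\right) \left(-4118\right) = 21129458$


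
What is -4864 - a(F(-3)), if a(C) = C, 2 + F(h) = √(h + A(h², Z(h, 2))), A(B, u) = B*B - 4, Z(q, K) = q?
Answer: -4862 - √74 ≈ -4870.6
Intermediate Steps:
A(B, u) = -4 + B² (A(B, u) = B² - 4 = -4 + B²)
F(h) = -2 + √(-4 + h + h⁴) (F(h) = -2 + √(h + (-4 + (h²)²)) = -2 + √(h + (-4 + h⁴)) = -2 + √(-4 + h + h⁴))
-4864 - a(F(-3)) = -4864 - (-2 + √(-4 - 3 + (-3)⁴)) = -4864 - (-2 + √(-4 - 3 + 81)) = -4864 - (-2 + √74) = -4864 + (2 - √74) = -4862 - √74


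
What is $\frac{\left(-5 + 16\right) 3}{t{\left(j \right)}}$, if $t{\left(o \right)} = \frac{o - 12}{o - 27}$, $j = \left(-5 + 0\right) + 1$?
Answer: $\frac{1023}{16} \approx 63.938$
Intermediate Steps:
$j = -4$ ($j = -5 + 1 = -4$)
$t{\left(o \right)} = \frac{-12 + o}{-27 + o}$
$\frac{\left(-5 + 16\right) 3}{t{\left(j \right)}} = \frac{\left(-5 + 16\right) 3}{\frac{1}{-27 - 4} \left(-12 - 4\right)} = \frac{11 \cdot 3}{\frac{1}{-31} \left(-16\right)} = \frac{33}{\left(- \frac{1}{31}\right) \left(-16\right)} = \frac{33}{\frac{16}{31}} = 33 \cdot \frac{31}{16} = \frac{1023}{16}$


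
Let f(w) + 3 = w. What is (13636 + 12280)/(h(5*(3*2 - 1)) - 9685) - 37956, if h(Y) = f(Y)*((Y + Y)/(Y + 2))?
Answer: -520223808/13705 ≈ -37959.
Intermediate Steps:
f(w) = -3 + w
h(Y) = 2*Y*(-3 + Y)/(2 + Y) (h(Y) = (-3 + Y)*((Y + Y)/(Y + 2)) = (-3 + Y)*((2*Y)/(2 + Y)) = (-3 + Y)*(2*Y/(2 + Y)) = 2*Y*(-3 + Y)/(2 + Y))
(13636 + 12280)/(h(5*(3*2 - 1)) - 9685) - 37956 = (13636 + 12280)/(2*(5*(3*2 - 1))*(-3 + 5*(3*2 - 1))/(2 + 5*(3*2 - 1)) - 9685) - 37956 = 25916/(2*(5*(6 - 1))*(-3 + 5*(6 - 1))/(2 + 5*(6 - 1)) - 9685) - 37956 = 25916/(2*(5*5)*(-3 + 5*5)/(2 + 5*5) - 9685) - 37956 = 25916/(2*25*(-3 + 25)/(2 + 25) - 9685) - 37956 = 25916/(2*25*22/27 - 9685) - 37956 = 25916/(2*25*(1/27)*22 - 9685) - 37956 = 25916/(1100/27 - 9685) - 37956 = 25916/(-260395/27) - 37956 = 25916*(-27/260395) - 37956 = -36828/13705 - 37956 = -520223808/13705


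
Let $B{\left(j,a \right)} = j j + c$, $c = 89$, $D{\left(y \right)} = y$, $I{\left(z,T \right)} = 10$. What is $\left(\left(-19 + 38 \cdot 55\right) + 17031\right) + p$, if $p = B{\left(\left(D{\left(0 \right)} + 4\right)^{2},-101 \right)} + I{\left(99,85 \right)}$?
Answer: $19457$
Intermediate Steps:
$B{\left(j,a \right)} = 89 + j^{2}$ ($B{\left(j,a \right)} = j j + 89 = j^{2} + 89 = 89 + j^{2}$)
$p = 355$ ($p = \left(89 + \left(\left(0 + 4\right)^{2}\right)^{2}\right) + 10 = \left(89 + \left(4^{2}\right)^{2}\right) + 10 = \left(89 + 16^{2}\right) + 10 = \left(89 + 256\right) + 10 = 345 + 10 = 355$)
$\left(\left(-19 + 38 \cdot 55\right) + 17031\right) + p = \left(\left(-19 + 38 \cdot 55\right) + 17031\right) + 355 = \left(\left(-19 + 2090\right) + 17031\right) + 355 = \left(2071 + 17031\right) + 355 = 19102 + 355 = 19457$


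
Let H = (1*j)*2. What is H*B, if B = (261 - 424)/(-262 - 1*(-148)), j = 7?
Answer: 1141/57 ≈ 20.018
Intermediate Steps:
H = 14 (H = (1*7)*2 = 7*2 = 14)
B = 163/114 (B = -163/(-262 + 148) = -163/(-114) = -163*(-1/114) = 163/114 ≈ 1.4298)
H*B = 14*(163/114) = 1141/57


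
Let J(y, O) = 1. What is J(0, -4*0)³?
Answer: 1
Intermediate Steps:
J(0, -4*0)³ = 1³ = 1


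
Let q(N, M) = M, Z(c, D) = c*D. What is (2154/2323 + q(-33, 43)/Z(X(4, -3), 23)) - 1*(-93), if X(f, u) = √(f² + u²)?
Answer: 1095308/11615 ≈ 94.301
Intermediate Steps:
Z(c, D) = D*c
(2154/2323 + q(-33, 43)/Z(X(4, -3), 23)) - 1*(-93) = (2154/2323 + 43/((23*√(4² + (-3)²)))) - 1*(-93) = (2154*(1/2323) + 43/((23*√(16 + 9)))) + 93 = (2154/2323 + 43/((23*√25))) + 93 = (2154/2323 + 43/((23*5))) + 93 = (2154/2323 + 43/115) + 93 = 15113/11615 + 93 = 1095308/11615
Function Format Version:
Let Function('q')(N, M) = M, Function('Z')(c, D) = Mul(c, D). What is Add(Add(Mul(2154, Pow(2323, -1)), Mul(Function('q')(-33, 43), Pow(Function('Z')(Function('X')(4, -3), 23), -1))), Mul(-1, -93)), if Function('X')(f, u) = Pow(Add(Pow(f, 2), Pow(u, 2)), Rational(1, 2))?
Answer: Rational(1095308, 11615) ≈ 94.301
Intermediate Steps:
Function('Z')(c, D) = Mul(D, c)
Add(Add(Mul(2154, Pow(2323, -1)), Mul(Function('q')(-33, 43), Pow(Function('Z')(Function('X')(4, -3), 23), -1))), Mul(-1, -93)) = Add(Add(Mul(2154, Pow(2323, -1)), Mul(43, Pow(Mul(23, Pow(Add(Pow(4, 2), Pow(-3, 2)), Rational(1, 2))), -1))), Mul(-1, -93)) = Add(Add(Mul(2154, Rational(1, 2323)), Mul(43, Pow(Mul(23, Pow(Add(16, 9), Rational(1, 2))), -1))), 93) = Add(Add(Rational(2154, 2323), Mul(43, Pow(Mul(23, Pow(25, Rational(1, 2))), -1))), 93) = Add(Add(Rational(2154, 2323), Mul(43, Pow(Mul(23, 5), -1))), 93) = Add(Add(Rational(2154, 2323), Mul(43, Pow(115, -1))), 93) = Add(Add(Rational(2154, 2323), Mul(43, Rational(1, 115))), 93) = Add(Add(Rational(2154, 2323), Rational(43, 115)), 93) = Add(Rational(15113, 11615), 93) = Rational(1095308, 11615)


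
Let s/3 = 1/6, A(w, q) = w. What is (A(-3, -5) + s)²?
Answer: 25/4 ≈ 6.2500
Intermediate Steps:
s = ½ (s = 3/6 = 3*(⅙) = ½ ≈ 0.50000)
(A(-3, -5) + s)² = (-3 + ½)² = (-5/2)² = 25/4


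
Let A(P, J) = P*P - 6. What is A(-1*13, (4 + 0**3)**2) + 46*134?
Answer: 6327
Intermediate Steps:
A(P, J) = -6 + P**2 (A(P, J) = P**2 - 6 = -6 + P**2)
A(-1*13, (4 + 0**3)**2) + 46*134 = (-6 + (-1*13)**2) + 46*134 = (-6 + (-13)**2) + 6164 = (-6 + 169) + 6164 = 163 + 6164 = 6327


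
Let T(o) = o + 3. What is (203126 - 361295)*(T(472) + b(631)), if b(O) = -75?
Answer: -63267600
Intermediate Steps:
T(o) = 3 + o
(203126 - 361295)*(T(472) + b(631)) = (203126 - 361295)*((3 + 472) - 75) = -158169*(475 - 75) = -158169*400 = -63267600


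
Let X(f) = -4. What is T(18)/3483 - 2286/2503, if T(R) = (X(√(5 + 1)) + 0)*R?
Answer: -904706/968661 ≈ -0.93398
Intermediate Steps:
T(R) = -4*R (T(R) = (-4 + 0)*R = -4*R)
T(18)/3483 - 2286/2503 = -4*18/3483 - 2286/2503 = -72*1/3483 - 2286*1/2503 = -8/387 - 2286/2503 = -904706/968661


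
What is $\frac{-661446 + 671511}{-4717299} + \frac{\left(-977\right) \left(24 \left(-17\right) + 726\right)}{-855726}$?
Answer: $\frac{80943659718}{224261966893} \approx 0.36093$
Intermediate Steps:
$\frac{-661446 + 671511}{-4717299} + \frac{\left(-977\right) \left(24 \left(-17\right) + 726\right)}{-855726} = 10065 \left(- \frac{1}{4717299}\right) + - 977 \left(-408 + 726\right) \left(- \frac{1}{855726}\right) = - \frac{3355}{1572433} + \left(-977\right) 318 \left(- \frac{1}{855726}\right) = - \frac{3355}{1572433} - - \frac{51781}{142621} = - \frac{3355}{1572433} + \frac{51781}{142621} = \frac{80943659718}{224261966893}$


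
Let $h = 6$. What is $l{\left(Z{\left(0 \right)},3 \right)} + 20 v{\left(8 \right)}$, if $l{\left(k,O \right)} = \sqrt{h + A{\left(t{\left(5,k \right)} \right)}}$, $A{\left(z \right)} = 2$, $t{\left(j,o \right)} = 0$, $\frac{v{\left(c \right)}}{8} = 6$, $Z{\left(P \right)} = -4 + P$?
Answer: $960 + 2 \sqrt{2} \approx 962.83$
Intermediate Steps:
$v{\left(c \right)} = 48$ ($v{\left(c \right)} = 8 \cdot 6 = 48$)
$l{\left(k,O \right)} = 2 \sqrt{2}$ ($l{\left(k,O \right)} = \sqrt{6 + 2} = \sqrt{8} = 2 \sqrt{2}$)
$l{\left(Z{\left(0 \right)},3 \right)} + 20 v{\left(8 \right)} = 2 \sqrt{2} + 20 \cdot 48 = 2 \sqrt{2} + 960 = 960 + 2 \sqrt{2}$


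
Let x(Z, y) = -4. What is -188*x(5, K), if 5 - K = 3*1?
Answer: 752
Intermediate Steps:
K = 2 (K = 5 - 3 = 2)
-188*x(5, K) = -188*(-4) = 752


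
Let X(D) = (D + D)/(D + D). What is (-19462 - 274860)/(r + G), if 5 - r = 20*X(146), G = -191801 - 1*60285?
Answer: 294322/252101 ≈ 1.1675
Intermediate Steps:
X(D) = 1 (X(D) = (2*D)/((2*D)) = (2*D)*(1/(2*D)) = 1)
G = -252086 (G = -191801 - 60285 = -252086)
r = -15 (r = 5 - 20 = -15)
(-19462 - 274860)/(r + G) = (-19462 - 274860)/(-15 - 252086) = -294322/(-252101) = -294322*(-1/252101) = 294322/252101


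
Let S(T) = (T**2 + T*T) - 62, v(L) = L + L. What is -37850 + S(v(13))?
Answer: -36560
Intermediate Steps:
v(L) = 2*L
S(T) = -62 + 2*T**2 (S(T) = (T**2 + T**2) - 62 = 2*T**2 - 62 = -62 + 2*T**2)
-37850 + S(v(13)) = -37850 + (-62 + 2*(2*13)**2) = -37850 + (-62 + 2*26**2) = -37850 + (-62 + 2*676) = -37850 + (-62 + 1352) = -37850 + 1290 = -36560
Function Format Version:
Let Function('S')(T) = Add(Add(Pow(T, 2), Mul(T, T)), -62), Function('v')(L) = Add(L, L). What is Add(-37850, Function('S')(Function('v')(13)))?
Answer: -36560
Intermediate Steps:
Function('v')(L) = Mul(2, L)
Function('S')(T) = Add(-62, Mul(2, Pow(T, 2))) (Function('S')(T) = Add(Add(Pow(T, 2), Pow(T, 2)), -62) = Add(Mul(2, Pow(T, 2)), -62) = Add(-62, Mul(2, Pow(T, 2))))
Add(-37850, Function('S')(Function('v')(13))) = Add(-37850, Add(-62, Mul(2, Pow(Mul(2, 13), 2)))) = Add(-37850, Add(-62, Mul(2, Pow(26, 2)))) = Add(-37850, Add(-62, Mul(2, 676))) = Add(-37850, Add(-62, 1352)) = Add(-37850, 1290) = -36560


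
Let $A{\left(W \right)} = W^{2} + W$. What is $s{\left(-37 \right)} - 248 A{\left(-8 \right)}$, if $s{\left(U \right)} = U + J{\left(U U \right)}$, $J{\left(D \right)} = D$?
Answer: $-12556$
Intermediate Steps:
$s{\left(U \right)} = U + U^{2}$ ($s{\left(U \right)} = U + U U = U + U^{2}$)
$A{\left(W \right)} = W + W^{2}$
$s{\left(-37 \right)} - 248 A{\left(-8 \right)} = - 37 \left(1 - 37\right) - 248 \left(- 8 \left(1 - 8\right)\right) = \left(-37\right) \left(-36\right) - 248 \left(\left(-8\right) \left(-7\right)\right) = 1332 - 13888 = -12556$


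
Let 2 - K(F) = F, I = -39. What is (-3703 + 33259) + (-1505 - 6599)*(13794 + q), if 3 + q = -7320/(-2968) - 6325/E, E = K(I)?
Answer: -1680853599148/15211 ≈ -1.1050e+8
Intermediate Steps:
K(F) = 2 - F
E = 41 (E = 2 - 1*(-39) = 2 + 39 = 41)
q = -2354693/15211 (q = -3 + (-7320/(-2968) - 6325/41) = -3 + (-7320*(-1/2968) - 6325*1/41) = -3 + (915/371 - 6325/41) = -3 - 2309060/15211 = -2354693/15211 ≈ -154.80)
(-3703 + 33259) + (-1505 - 6599)*(13794 + q) = (-3703 + 33259) + (-1505 - 6599)*(13794 - 2354693/15211) = 29556 - 8104*207465841/15211 = 29556 - 1681303175464/15211 = -1680853599148/15211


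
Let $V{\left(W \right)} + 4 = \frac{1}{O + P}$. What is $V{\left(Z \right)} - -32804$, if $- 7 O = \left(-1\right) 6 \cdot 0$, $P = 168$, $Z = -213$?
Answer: $\frac{5510401}{168} \approx 32800.0$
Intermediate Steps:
$O = 0$ ($O = - \frac{\left(-1\right) 6 \cdot 0}{7} = - \frac{\left(-6\right) 0}{7} = \left(- \frac{1}{7}\right) 0 = 0$)
$V{\left(W \right)} = - \frac{671}{168}$ ($V{\left(W \right)} = -4 + \frac{1}{0 + 168} = -4 + \frac{1}{168} = - \frac{671}{168}$)
$V{\left(Z \right)} - -32804 = - \frac{671}{168} - -32804 = - \frac{671}{168} + 32804 = \frac{5510401}{168}$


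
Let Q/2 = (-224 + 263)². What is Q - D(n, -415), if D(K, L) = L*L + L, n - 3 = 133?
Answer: -168768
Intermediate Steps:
n = 136 (n = 3 + 133 = 136)
D(K, L) = L + L² (D(K, L) = L² + L = L + L²)
Q = 3042 (Q = 2*(-224 + 263)² = 2*39² = 2*1521 = 3042)
Q - D(n, -415) = 3042 - (-415)*(1 - 415) = 3042 - (-415)*(-414) = 3042 - 1*171810 = 3042 - 171810 = -168768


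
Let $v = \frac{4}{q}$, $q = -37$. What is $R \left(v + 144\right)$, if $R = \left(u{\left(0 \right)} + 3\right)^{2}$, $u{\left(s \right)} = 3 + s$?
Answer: $\frac{191664}{37} \approx 5180.1$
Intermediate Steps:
$v = - \frac{4}{37}$ ($v = \frac{4}{-37} = 4 \left(- \frac{1}{37}\right) = - \frac{4}{37} \approx -0.10811$)
$R = 36$ ($R = \left(\left(3 + 0\right) + 3\right)^{2} = \left(3 + 3\right)^{2} = 6^{2} = 36$)
$R \left(v + 144\right) = 36 \left(- \frac{4}{37} + 144\right) = 36 \cdot \frac{5324}{37} = \frac{191664}{37}$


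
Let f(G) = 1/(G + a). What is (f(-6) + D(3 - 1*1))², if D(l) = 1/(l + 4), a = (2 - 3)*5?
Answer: 25/4356 ≈ 0.0057392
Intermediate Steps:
a = -5 (a = -1*5 = -5)
D(l) = 1/(4 + l)
f(G) = 1/(-5 + G) (f(G) = 1/(G - 5) = 1/(-5 + G))
(f(-6) + D(3 - 1*1))² = (1/(-5 - 6) + 1/(4 + (3 - 1*1)))² = (1/(-11) + 1/(4 + (3 - 1)))² = (-1/11 + 1/(4 + 2))² = (-1/11 + 1/6)² = (-1/11 + ⅙)² = (5/66)² = 25/4356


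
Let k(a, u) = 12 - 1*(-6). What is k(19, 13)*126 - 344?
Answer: 1924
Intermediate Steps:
k(a, u) = 18 (k(a, u) = 12 + 6 = 18)
k(19, 13)*126 - 344 = 18*126 - 344 = 2268 - 344 = 1924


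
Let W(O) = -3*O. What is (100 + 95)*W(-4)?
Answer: 2340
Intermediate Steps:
(100 + 95)*W(-4) = (100 + 95)*(-3*(-4)) = 195*12 = 2340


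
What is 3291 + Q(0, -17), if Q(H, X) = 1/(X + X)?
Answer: 111893/34 ≈ 3291.0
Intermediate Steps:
Q(H, X) = 1/(2*X)
3291 + Q(0, -17) = 3291 + (½)/(-17) = 3291 + (½)*(-1/17) = 3291 - 1/34 = 111893/34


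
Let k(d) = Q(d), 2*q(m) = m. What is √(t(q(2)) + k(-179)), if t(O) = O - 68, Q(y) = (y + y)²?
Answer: 3*√14233 ≈ 357.91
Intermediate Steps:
q(m) = m/2
Q(y) = 4*y² (Q(y) = (2*y)² = 4*y²)
t(O) = -68 + O
k(d) = 4*d²
√(t(q(2)) + k(-179)) = √((-68 + (½)*2) + 4*(-179)²) = √((-68 + 1) + 4*32041) = √(-67 + 128164) = √128097 = 3*√14233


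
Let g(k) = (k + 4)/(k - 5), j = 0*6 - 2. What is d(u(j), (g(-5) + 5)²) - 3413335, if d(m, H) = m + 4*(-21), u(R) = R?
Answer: -3413421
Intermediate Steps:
j = -2 (j = 0 - 2 = -2)
g(k) = (4 + k)/(-5 + k)
d(m, H) = -84 + m (d(m, H) = m - 84 = -84 + m)
d(u(j), (g(-5) + 5)²) - 3413335 = (-84 - 2) - 3413335 = -86 - 3413335 = -3413421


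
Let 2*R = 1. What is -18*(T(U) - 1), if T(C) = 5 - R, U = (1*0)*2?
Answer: -63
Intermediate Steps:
R = 1/2 (R = (1/2)*1 = 1/2 ≈ 0.50000)
U = 0 (U = 0*2 = 0)
T(C) = 9/2 (T(C) = 5 - 1*1/2 = 5 - 1/2 = 9/2)
-18*(T(U) - 1) = -18*(9/2 - 1) = -18*7/2 = -63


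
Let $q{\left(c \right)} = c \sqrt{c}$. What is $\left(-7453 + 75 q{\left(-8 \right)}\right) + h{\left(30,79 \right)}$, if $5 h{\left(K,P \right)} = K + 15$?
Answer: $-7444 - 1200 i \sqrt{2} \approx -7444.0 - 1697.1 i$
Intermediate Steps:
$h{\left(K,P \right)} = 3 + \frac{K}{5}$ ($h{\left(K,P \right)} = \frac{K + 15}{5} = \frac{15 + K}{5} = 3 + \frac{K}{5}$)
$q{\left(c \right)} = c^{\frac{3}{2}}$
$\left(-7453 + 75 q{\left(-8 \right)}\right) + h{\left(30,79 \right)} = \left(-7453 + 75 \left(-8\right)^{\frac{3}{2}}\right) + \left(3 + \frac{1}{5} \cdot 30\right) = \left(-7453 + 75 \left(- 16 i \sqrt{2}\right)\right) + \left(3 + 6\right) = \left(-7453 - 1200 i \sqrt{2}\right) + 9 = -7444 - 1200 i \sqrt{2}$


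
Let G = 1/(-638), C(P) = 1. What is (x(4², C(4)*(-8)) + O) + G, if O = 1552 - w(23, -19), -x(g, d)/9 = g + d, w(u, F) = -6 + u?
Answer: 933393/638 ≈ 1463.0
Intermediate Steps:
x(g, d) = -9*d - 9*g (x(g, d) = -9*(g + d) = -9*(d + g) = -9*d - 9*g)
G = -1/638 ≈ -0.0015674
O = 1535 (O = 1552 - (-6 + 23) = 1552 - 1*17 = 1552 - 17 = 1535)
(x(4², C(4)*(-8)) + O) + G = ((-9*(-8) - 9*4²) + 1535) - 1/638 = ((-9*(-8) - 9*16) + 1535) - 1/638 = ((72 - 144) + 1535) - 1/638 = (-72 + 1535) - 1/638 = 1463 - 1/638 = 933393/638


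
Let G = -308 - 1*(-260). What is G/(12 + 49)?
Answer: -48/61 ≈ -0.78689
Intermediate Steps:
G = -48 (G = -308 + 260 = -48)
G/(12 + 49) = -48/(12 + 49) = -48/61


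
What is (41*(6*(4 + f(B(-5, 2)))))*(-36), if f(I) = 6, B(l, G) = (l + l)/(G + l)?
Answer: -88560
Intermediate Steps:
B(l, G) = 2*l/(G + l) (B(l, G) = (2*l)/(G + l) = 2*l/(G + l))
(41*(6*(4 + f(B(-5, 2)))))*(-36) = (41*(6*(4 + 6)))*(-36) = (41*(6*10))*(-36) = (41*60)*(-36) = 2460*(-36) = -88560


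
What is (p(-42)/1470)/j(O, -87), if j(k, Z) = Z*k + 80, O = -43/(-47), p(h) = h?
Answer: -47/665 ≈ -0.070677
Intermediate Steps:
O = 43/47 (O = -43*(-1/47) = 43/47 ≈ 0.91489)
j(k, Z) = 80 + Z*k
(p(-42)/1470)/j(O, -87) = (-42/1470)/(80 - 87*43/47) = (-42*1/1470)/(80 - 3741/47) = -1/(35*19/47) = -1/35*47/19 = -47/665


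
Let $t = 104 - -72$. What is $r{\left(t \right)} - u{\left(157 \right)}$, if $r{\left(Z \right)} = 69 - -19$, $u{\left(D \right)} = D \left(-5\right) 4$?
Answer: $3228$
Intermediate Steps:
$t = 176$ ($t = 104 + 72 = 176$)
$u{\left(D \right)} = - 20 D$ ($u{\left(D \right)} = - 5 D 4 = - 20 D$)
$r{\left(Z \right)} = 88$ ($r{\left(Z \right)} = 69 + 19 = 88$)
$r{\left(t \right)} - u{\left(157 \right)} = 88 - \left(-20\right) 157 = 88 - -3140 = 88 + 3140 = 3228$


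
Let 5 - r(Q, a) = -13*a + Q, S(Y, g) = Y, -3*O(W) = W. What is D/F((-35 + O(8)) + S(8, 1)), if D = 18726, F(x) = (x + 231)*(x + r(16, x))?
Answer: -84267/386258 ≈ -0.21816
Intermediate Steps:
O(W) = -W/3
r(Q, a) = 5 - Q + 13*a (r(Q, a) = 5 - (-13*a + Q) = 5 - (Q - 13*a) = 5 + (-Q + 13*a) = 5 - Q + 13*a)
F(x) = (-11 + 14*x)*(231 + x) (F(x) = (x + 231)*(x + (5 - 1*16 + 13*x)) = (231 + x)*(x + (5 - 16 + 13*x)) = (231 + x)*(x + (-11 + 13*x)) = (231 + x)*(-11 + 14*x) = (-11 + 14*x)*(231 + x))
D/F((-35 + O(8)) + S(8, 1)) = 18726/(-2541 + 14*((-35 - ⅓*8) + 8)² + 3223*((-35 - ⅓*8) + 8)) = 18726/(-2541 + 14*((-35 - 8/3) + 8)² + 3223*((-35 - 8/3) + 8)) = 18726/(-2541 + 14*(-113/3 + 8)² + 3223*(-113/3 + 8)) = 18726/(-2541 + 14*(-89/3)² + 3223*(-89/3)) = 18726/(-2541 + 14*(7921/9) - 286847/3) = 18726/(-2541 + 110894/9 - 286847/3) = 18726/(-772516/9) = 18726*(-9/772516) = -84267/386258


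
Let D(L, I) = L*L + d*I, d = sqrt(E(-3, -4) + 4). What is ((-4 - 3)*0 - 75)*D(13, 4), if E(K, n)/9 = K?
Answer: -12675 - 300*I*sqrt(23) ≈ -12675.0 - 1438.8*I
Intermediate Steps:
E(K, n) = 9*K
d = I*sqrt(23) (d = sqrt(9*(-3) + 4) = sqrt(-27 + 4) = sqrt(-23) = I*sqrt(23) ≈ 4.7958*I)
D(L, I) = L**2 + I*I*sqrt(23) (D(L, I) = L*L + (I*sqrt(23))*I = L**2 + I*I*sqrt(23))
((-4 - 3)*0 - 75)*D(13, 4) = ((-4 - 3)*0 - 75)*(13**2 + I*4*sqrt(23)) = (-7*0 - 75)*(169 + 4*I*sqrt(23)) = (0 - 75)*(169 + 4*I*sqrt(23)) = -75*(169 + 4*I*sqrt(23)) = -12675 - 300*I*sqrt(23)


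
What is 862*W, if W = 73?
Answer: 62926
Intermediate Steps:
862*W = 862*73 = 62926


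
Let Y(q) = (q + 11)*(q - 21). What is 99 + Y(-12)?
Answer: 132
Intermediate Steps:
Y(q) = (-21 + q)*(11 + q) (Y(q) = (11 + q)*(-21 + q) = (-21 + q)*(11 + q))
99 + Y(-12) = 99 + (-231 + (-12)² - 10*(-12)) = 99 + (-231 + 144 + 120) = 99 + 33 = 132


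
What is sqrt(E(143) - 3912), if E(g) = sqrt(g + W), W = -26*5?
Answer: sqrt(-3912 + sqrt(13)) ≈ 62.517*I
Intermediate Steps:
W = -130
E(g) = sqrt(-130 + g) (E(g) = sqrt(g - 130) = sqrt(-130 + g))
sqrt(E(143) - 3912) = sqrt(sqrt(-130 + 143) - 3912) = sqrt(sqrt(13) - 3912) = sqrt(-3912 + sqrt(13))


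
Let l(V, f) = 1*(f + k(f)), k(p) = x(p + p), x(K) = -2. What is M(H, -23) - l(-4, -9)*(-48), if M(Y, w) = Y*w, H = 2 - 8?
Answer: -390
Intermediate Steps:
k(p) = -2
H = -6
l(V, f) = -2 + f (l(V, f) = 1*(f - 2) = 1*(-2 + f) = -2 + f)
M(H, -23) - l(-4, -9)*(-48) = -6*(-23) - (-2 - 9)*(-48) = 138 - (-11)*(-48) = 138 - 1*528 = 138 - 528 = -390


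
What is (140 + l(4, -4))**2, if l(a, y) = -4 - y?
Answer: 19600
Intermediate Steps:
(140 + l(4, -4))**2 = (140 + (-4 - 1*(-4)))**2 = (140 + (-4 + 4))**2 = (140 + 0)**2 = 140**2 = 19600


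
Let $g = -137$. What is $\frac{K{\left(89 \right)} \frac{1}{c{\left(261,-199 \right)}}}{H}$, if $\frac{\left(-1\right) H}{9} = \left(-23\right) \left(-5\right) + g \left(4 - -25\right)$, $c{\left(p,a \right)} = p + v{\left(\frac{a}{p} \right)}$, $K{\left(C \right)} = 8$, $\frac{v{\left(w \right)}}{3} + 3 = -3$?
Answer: $\frac{4}{4218723} \approx 9.4815 \cdot 10^{-7}$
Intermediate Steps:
$v{\left(w \right)} = -18$ ($v{\left(w \right)} = -9 + 3 \left(-3\right) = -9 - 9 = -18$)
$c{\left(p,a \right)} = -18 + p$ ($c{\left(p,a \right)} = p - 18 = -18 + p$)
$H = 34722$ ($H = - 9 \left(\left(-23\right) \left(-5\right) - 137 \left(4 - -25\right)\right) = - 9 \left(115 - 137 \left(4 + 25\right)\right) = - 9 \left(115 - 3973\right) = \left(-9\right) \left(-3858\right) = 34722$)
$\frac{K{\left(89 \right)} \frac{1}{c{\left(261,-199 \right)}}}{H} = \frac{8 \frac{1}{-18 + 261}}{34722} = \frac{8}{243} \cdot \frac{1}{34722} = \frac{4}{4218723}$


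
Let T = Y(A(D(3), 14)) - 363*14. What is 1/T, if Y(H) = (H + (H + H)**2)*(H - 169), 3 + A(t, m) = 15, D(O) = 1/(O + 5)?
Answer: -1/97398 ≈ -1.0267e-5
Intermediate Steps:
D(O) = 1/(5 + O)
A(t, m) = 12 (A(t, m) = -3 + 15 = 12)
Y(H) = (-169 + H)*(H + 4*H**2) (Y(H) = (H + (2*H)**2)*(-169 + H) = (H + 4*H**2)*(-169 + H) = (-169 + H)*(H + 4*H**2))
T = -97398 (T = 12*(-169 - 675*12 + 4*12**2) - 363*14 = 12*(-169 - 8100 + 4*144) - 5082 = 12*(-169 - 8100 + 576) - 5082 = 12*(-7693) - 5082 = -92316 - 5082 = -97398)
1/T = 1/(-97398) = -1/97398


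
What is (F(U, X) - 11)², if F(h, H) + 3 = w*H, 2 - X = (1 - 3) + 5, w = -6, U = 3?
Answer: 64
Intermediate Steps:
X = -1 (X = 2 - ((1 - 3) + 5) = 2 - (-2 + 5) = 2 - 1*3 = 2 - 3 = -1)
F(h, H) = -3 - 6*H
(F(U, X) - 11)² = ((-3 - 6*(-1)) - 11)² = ((-3 + 6) - 11)² = (3 - 11)² = (-8)² = 64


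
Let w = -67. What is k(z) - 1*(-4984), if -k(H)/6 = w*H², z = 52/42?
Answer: 823232/147 ≈ 5600.2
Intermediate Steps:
z = 26/21 (z = 52*(1/42) = 26/21 ≈ 1.2381)
k(H) = 402*H² (k(H) = -(-402)*H² = 402*H²)
k(z) - 1*(-4984) = 402*(26/21)² - 1*(-4984) = 402*(676/441) + 4984 = 90584/147 + 4984 = 823232/147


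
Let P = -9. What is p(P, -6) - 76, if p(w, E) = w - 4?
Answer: -89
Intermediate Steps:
p(w, E) = -4 + w
p(P, -6) - 76 = (-4 - 9) - 76 = -13 - 76 = -89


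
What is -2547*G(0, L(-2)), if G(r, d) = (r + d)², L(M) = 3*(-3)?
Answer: -206307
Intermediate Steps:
L(M) = -9
G(r, d) = (d + r)²
-2547*G(0, L(-2)) = -2547*(-9 + 0)² = -2547*(-9)² = -2547*81 = -206307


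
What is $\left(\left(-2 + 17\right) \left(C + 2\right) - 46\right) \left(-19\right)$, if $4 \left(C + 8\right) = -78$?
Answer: $\frac{16283}{2} \approx 8141.5$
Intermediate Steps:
$C = - \frac{55}{2}$ ($C = -8 + \frac{1}{4} \left(-78\right) = -8 - \frac{39}{2} = - \frac{55}{2} \approx -27.5$)
$\left(\left(-2 + 17\right) \left(C + 2\right) - 46\right) \left(-19\right) = \left(\left(-2 + 17\right) \left(- \frac{55}{2} + 2\right) - 46\right) \left(-19\right) = \left(15 \left(- \frac{51}{2}\right) - 46\right) \left(-19\right) = \left(- \frac{765}{2} - 46\right) \left(-19\right) = \left(- \frac{857}{2}\right) \left(-19\right) = \frac{16283}{2}$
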